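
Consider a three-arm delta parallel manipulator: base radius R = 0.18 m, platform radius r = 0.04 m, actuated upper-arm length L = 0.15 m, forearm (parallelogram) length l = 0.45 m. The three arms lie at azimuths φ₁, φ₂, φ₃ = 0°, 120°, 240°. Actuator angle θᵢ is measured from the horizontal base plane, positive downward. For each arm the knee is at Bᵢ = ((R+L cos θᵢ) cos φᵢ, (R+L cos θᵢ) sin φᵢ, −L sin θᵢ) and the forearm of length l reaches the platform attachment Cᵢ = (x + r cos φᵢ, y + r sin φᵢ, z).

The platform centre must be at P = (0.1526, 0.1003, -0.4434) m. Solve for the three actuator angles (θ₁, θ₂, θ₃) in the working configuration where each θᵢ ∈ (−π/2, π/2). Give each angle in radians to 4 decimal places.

rotate P by −φ1: (0.1526, 0.1003, -0.4434)
  e−x'=-0.0126;  (l²−L²−(e−x')²−y'²−z²)/2L = -0.0894
  θ1 = atan2(B,A) + arccos(C/0.4436) = 0.1745
arm 2 (φ=120.0°): x'=0.0106, y'=-0.1823
  e−x'=0.1294;  (l²−L²−(e−x')²−y'²−z²)/2L = -0.2220
  √(A²+B²)=0.4619;  θ2 = -1.2868+2.0721 ≈ 0.7853
rotate P by −φ3: (-0.1632, 0.0820, -0.4434)
  e−x'=0.3032;  (l²−L²−(e−x')²−y'²−z²)/2L = -0.3841
  θ3 = atan2(B,A) + arccos(C/0.5371) = 1.3965

θ₁ = 0.1745, θ₂ = 0.7853, θ₃ = 1.3965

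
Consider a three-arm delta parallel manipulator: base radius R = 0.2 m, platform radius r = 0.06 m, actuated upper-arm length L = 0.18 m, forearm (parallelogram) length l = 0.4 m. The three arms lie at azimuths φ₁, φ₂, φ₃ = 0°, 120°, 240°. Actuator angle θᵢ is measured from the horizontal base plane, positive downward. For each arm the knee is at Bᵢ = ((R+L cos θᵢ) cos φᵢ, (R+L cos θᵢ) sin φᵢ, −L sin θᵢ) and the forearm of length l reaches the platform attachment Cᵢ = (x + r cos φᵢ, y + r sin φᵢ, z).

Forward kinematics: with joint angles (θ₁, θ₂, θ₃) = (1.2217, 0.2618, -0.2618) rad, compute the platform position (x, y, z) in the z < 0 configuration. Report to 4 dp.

S1 = (0.2016·cos0.0°, 0.2016·sin0.0°, -0.1691) = (0.2016, 0.0000, -0.1691)
arm 2 at φ=120.0°: ρ2 = 0.3139;  S2 = (-0.1569, 0.2718, -0.0466)
arm 3 at φ=240.0°: ρ3 = 0.3139;  S3 = (-0.1569, -0.2718, 0.0466)
subtract pairs → two planes through P
linear system: -0.7170x+0.5436y = 0.0314−0.2451z; -0.7170x+-0.5436y = 0.0314−0.4315z
Cramer: x(z) = -0.0439+0.4718z;  y(z) = 0.0000+0.1714z
into |P−S₁|² = l²: 1.2520z² + 0.1067z + -0.0712 = 0;  Δ = 0.3677;  z = -0.2848 or 0.1996 → z<0 root = -0.2848
x = -0.1782, y = -0.0488

(-0.1782, -0.0488, -0.2848)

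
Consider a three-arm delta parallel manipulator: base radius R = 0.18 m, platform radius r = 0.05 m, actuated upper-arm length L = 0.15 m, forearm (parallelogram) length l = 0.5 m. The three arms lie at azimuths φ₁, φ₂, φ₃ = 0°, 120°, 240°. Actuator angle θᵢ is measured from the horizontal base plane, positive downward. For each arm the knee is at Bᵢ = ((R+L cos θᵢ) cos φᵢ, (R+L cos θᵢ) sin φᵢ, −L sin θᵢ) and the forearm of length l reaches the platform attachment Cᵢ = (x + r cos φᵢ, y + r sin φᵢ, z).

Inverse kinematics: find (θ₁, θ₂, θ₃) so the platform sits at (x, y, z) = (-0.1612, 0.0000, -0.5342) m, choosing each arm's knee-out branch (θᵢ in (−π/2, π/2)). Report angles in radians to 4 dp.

θ₁ = 1.3964, θ₂ = 0.6110, θ₃ = 0.6110

arm 1 (φ=0.0°): x'=-0.1612, y'=0.0000
  e−x'=0.2912;  (l²−L²−(e−x')²−y'²−z²)/2L = -0.4756
  γ=atan2(-0.5342,0.2912)=-1.0717;  ψ=arccos(-0.7816)=2.4681;  θ1=γ+ψ≈1.3964
φ2=120.0° → target in arm frame (0.0806, 0.1396)
  A=0.0494, B=-0.5342, C=(l²−L²−A²−y'²−z²)/(2L)=-0.2660
  θ2 = atan2(B,A) + arccos(C/0.5365) = 0.6110
φ3=240.0° → target in arm frame (0.0806, -0.1396)
  e−x'=0.0494;  (l²−L²−(e−x')²−y'²−z²)/2L = -0.2660
  √(A²+B²)=0.5365;  θ3 = -1.4786+2.0896 ≈ 0.6110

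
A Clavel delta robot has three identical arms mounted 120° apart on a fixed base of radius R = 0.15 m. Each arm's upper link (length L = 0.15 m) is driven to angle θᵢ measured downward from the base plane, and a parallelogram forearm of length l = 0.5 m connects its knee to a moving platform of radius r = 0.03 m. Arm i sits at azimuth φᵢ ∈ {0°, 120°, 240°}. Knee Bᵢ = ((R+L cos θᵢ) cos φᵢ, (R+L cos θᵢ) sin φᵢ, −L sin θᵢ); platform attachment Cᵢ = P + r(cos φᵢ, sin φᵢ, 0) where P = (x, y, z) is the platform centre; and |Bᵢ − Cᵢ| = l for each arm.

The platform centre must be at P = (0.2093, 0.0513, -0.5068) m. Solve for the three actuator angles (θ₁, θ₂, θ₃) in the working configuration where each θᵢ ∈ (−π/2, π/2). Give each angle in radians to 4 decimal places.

θ₁ = 0.0874, θ₂ = 1.0472, θ₃ = 1.3090

rotate P by −φ1: (0.2093, 0.0513, -0.5068)
  A cos θ + B sin θ = C:  -0.0893·cos θ + -0.5068·sin θ = -0.1332
  γ=atan2(-0.5068,-0.0893)=-1.7452;  ψ=arccos(-0.2588)=1.8326;  θ1=γ+ψ≈0.0874
φ2=120.0° → target in arm frame (-0.0602, -0.2069)
  A=0.1802, B=-0.5068, C=(l²−L²−A²−y'²−z²)/(2L)=-0.3488
  θ2 = atan2(B,A) + arccos(C/0.5379) = 1.0472
rotate P by −φ3: (-0.1491, 0.1556, -0.5068)
  e−x'=0.2691;  (l²−L²−(e−x')²−y'²−z²)/2L = -0.4199
  √(A²+B²)=0.5738;  θ3 = -1.0827+2.3917 ≈ 1.3090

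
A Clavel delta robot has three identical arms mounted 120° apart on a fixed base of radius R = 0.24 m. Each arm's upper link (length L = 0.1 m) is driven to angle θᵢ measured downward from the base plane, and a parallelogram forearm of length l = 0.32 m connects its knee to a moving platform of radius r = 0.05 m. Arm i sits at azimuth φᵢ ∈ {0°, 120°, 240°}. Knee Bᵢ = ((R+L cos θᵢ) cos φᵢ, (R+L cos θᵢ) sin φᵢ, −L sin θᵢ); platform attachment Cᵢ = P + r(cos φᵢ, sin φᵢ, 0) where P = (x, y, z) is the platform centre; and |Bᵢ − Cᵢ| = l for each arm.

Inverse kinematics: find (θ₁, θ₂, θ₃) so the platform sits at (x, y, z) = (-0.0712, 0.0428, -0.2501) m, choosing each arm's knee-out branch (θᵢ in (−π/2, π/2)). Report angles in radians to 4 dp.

θ₁ = 1.3966, θ₂ = 0.1738, θ₃ = 0.8727

φ1=0.0° → target in arm frame (-0.0712, 0.0428)
  e−x'=0.2612;  (l²−L²−(e−x')²−y'²−z²)/2L = -0.2010
  θ1 = atan2(B,A) + arccos(C/0.3616) = 1.3966
φ2=120.0° → target in arm frame (0.0727, 0.0403)
  A cos θ + B sin θ = C:  0.1173·cos θ + -0.2501·sin θ = 0.0723
  √(A²+B²)=0.2763;  θ2 = -1.1321+1.3060 ≈ 0.1738
rotate P by −φ3: (-0.0015, -0.0831, -0.2501)
  A=0.1915, B=-0.2501, C=(l²−L²−A²−y'²−z²)/(2L)=-0.0685
  γ=atan2(-0.2501,0.1915)=-0.9174;  ψ=arccos(-0.2176)=1.7902;  θ3=γ+ψ≈0.8727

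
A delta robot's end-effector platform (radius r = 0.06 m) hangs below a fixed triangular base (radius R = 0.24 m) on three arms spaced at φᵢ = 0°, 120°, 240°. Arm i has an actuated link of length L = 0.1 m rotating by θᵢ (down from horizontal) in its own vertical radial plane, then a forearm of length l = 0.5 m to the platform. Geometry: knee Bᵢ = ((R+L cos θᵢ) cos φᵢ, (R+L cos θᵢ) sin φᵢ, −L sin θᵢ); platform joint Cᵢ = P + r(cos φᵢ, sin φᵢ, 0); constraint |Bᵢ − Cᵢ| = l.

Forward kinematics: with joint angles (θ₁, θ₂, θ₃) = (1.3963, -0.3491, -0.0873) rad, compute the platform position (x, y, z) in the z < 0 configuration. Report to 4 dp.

(-0.1904, 0.0210, -0.4134)

φ1=0.0°: virtual centre (0.1974, 0.0000, -0.0985), radius l
arm 2 at φ=120.0°: (R−r)+L cos θ2 = 0.2740;  centre 2 = (-0.1370, 0.2373, 0.0342)
arm 3 at φ=240.0°: (R−r)+L cos θ3 = 0.2796;  centre 3 = (-0.1398, -0.2422, 0.0087)
|centre ₂|²−|centre ₁|² = 0.0276;  |centre ₃|²−|centre ₁|² = 0.0296
[-0.6687 0.4745 0.2654]·P = 0.0276;  [-0.6743 -0.4843 0.2144]·P = 0.0296
Cramer: x(z) = -0.0426+0.3576z;  y(z) = -0.0019-0.0553z
quadratic in z: (1.1310)z²+(0.0256)z+(-0.1827)=0, √Δ=0.9096 → z ∈ {-0.4134, 0.3908}; z = -0.4134 (taking z<0)
x = -0.1904, y = 0.0210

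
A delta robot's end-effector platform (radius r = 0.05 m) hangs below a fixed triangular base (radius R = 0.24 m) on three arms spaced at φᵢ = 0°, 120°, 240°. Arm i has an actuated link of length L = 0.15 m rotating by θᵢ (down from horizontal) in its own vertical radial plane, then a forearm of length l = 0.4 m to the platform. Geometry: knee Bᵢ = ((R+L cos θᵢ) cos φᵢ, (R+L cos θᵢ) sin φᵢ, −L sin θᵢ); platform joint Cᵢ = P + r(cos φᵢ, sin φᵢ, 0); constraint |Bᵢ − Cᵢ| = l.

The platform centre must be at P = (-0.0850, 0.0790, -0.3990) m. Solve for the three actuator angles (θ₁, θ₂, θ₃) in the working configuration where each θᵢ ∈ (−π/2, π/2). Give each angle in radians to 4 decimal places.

rotate P by −φ1: (-0.0850, 0.0790, -0.3990)
  A cos θ + B sin θ = C:  0.2750·cos θ + -0.3990·sin θ = -0.3452
  θ1 = atan2(B,A) + arccos(C/0.4846) = 1.3964
arm 2 (φ=120.0°): x'=0.1109, y'=0.0341
  e−x'=0.0791;  (l²−L²−(e−x')²−y'²−z²)/2L = -0.0971
  θ2 = atan2(B,A) + arccos(C/0.4068) = 0.4366
rotate P by −φ3: (-0.0259, -0.1131, -0.3990)
  e−x'=0.2159;  (l²−L²−(e−x')²−y'²−z²)/2L = -0.2704
  θ3 = atan2(B,A) + arccos(C/0.4537) = 1.1345

θ₁ = 1.3964, θ₂ = 0.4366, θ₃ = 1.1345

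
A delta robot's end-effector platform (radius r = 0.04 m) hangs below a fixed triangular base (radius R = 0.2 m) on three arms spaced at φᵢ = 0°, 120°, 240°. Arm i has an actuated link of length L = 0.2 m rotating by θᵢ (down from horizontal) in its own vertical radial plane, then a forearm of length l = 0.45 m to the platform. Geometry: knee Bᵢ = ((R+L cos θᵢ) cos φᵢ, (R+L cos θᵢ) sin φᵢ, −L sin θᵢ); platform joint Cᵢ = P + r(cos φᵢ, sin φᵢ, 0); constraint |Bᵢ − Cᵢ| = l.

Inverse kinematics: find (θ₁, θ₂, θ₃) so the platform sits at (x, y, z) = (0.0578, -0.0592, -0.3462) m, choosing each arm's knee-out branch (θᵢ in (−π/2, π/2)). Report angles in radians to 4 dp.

θ₁ = 0.0870, θ₂ = 0.6983, θ₃ = 0.2616

φ1=0.0° → target in arm frame (0.0578, -0.0592)
  A=0.1022, B=-0.3462, C=(l²−L²−A²−y'²−z²)/(2L)=0.0717
  γ=atan2(-0.3462,0.1022)=-1.2837;  ψ=arccos(0.1987)=1.3707;  θ1=γ+ψ≈0.0870
rotate P by −φ2: (-0.0802, -0.0205, -0.3462)
  A cos θ + B sin θ = C:  0.2402·cos θ + -0.3462·sin θ = -0.0386
  √(A²+B²)=0.4213;  θ2 = -0.9643+1.6626 ≈ 0.6983
φ3=240.0° → target in arm frame (0.0224, 0.0797)
  e−x'=0.1376;  (l²−L²−(e−x')²−y'²−z²)/2L = 0.0434
  γ=atan2(-0.3462,0.1376)=-1.1924;  ψ=arccos(0.1165)=1.4541;  θ3=γ+ψ≈0.2616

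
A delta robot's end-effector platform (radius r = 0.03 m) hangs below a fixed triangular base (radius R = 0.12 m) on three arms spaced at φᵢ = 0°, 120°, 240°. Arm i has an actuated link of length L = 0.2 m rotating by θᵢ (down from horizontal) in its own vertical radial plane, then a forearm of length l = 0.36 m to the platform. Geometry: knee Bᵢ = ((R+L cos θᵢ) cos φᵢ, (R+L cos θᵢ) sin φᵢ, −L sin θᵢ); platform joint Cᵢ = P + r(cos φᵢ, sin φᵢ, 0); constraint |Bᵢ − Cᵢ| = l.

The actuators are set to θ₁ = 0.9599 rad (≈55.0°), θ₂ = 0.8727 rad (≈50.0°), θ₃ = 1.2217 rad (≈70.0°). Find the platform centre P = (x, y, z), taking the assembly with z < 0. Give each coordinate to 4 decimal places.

(0.0213, 0.0681, -0.4660)

φ1=0.0°: virtual centre (0.2047, 0.0000, -0.1638), radius l
φ2=120.0°: virtual centre (-0.1093, 0.1893, -0.1532), radius l
φ3=240.0°: virtual centre (-0.0792, -0.1372, -0.1879), radius l
|centre ₂|²−|centre ₁|² = 0.0025;  |centre ₃|²−|centre ₁|² = -0.0083
[-0.6280 0.3785 0.0212]·P = 0.0025;  [-0.5679 -0.2744 -0.0482]·P = -0.0083
Cramer: x(z) = 0.0064-0.0321z;  y(z) = 0.0172-0.1093z
into |P−centre ₁|² = l²: 1.0130z² + 0.3366z + -0.0631 = 0;  Δ = 0.3691;  z = -0.4660 or 0.1337 → z<0 root = -0.4660
x = 0.0213, y = 0.0681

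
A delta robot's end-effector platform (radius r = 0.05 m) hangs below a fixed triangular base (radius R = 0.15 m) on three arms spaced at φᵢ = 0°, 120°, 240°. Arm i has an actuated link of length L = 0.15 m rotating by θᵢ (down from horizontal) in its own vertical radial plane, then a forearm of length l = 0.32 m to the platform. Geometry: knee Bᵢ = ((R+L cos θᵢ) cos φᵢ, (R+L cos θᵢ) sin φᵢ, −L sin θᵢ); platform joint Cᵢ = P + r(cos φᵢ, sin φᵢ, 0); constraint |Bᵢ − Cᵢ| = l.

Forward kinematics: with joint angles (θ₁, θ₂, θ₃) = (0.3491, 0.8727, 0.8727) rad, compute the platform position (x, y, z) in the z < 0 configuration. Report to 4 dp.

centre 1 = (0.2410·cos0.0°, 0.2410·sin0.0°, -0.0513) = (0.2410, 0.0000, -0.0513)
φ2=120.0°: virtual centre (-0.0982, 0.1701, -0.1149), radius l
centre 3 = (0.1964·cos240.0°, 0.1964·sin240.0°, -0.1149) = (-0.0982, -0.1701, -0.1149)
|centre ₂|²−|centre ₁|² = -0.0089;  |centre ₃|²−|centre ₁|² = -0.0089
plane₁₂: -0.6783x+0.3402y+-0.1272z = -0.0089
det = 0.4615;  x = 0.0131+-0.1875z,  y = 0.0000+0.0000z
sphere 1 gives Az²+Bz+C=0 with A=1.0352, B=0.1881, C=-0.0479;  B²−4AC=0.2336;  roots -0.3243, 0.1426;  negative root z = -0.3243
x = 0.0739, y = 0.0000

(0.0739, 0.0000, -0.3243)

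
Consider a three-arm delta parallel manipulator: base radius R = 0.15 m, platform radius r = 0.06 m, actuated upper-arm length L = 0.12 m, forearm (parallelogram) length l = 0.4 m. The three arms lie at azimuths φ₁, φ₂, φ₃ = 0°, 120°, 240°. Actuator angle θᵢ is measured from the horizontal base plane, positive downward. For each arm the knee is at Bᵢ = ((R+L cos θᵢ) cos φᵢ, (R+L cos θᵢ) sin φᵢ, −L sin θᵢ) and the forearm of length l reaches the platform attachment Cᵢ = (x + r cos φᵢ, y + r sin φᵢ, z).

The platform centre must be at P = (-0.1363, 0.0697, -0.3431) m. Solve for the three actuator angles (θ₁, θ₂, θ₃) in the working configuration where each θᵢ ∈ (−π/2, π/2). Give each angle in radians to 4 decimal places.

arm 1 (φ=0.0°): x'=-0.1363, y'=0.0697
  e−x'=0.2263;  (l²−L²−(e−x')²−y'²−z²)/2L = -0.1174
  √(A²+B²)=0.4110;  θ1 = -0.9877+1.8606 ≈ 0.8729
φ2=120.0° → target in arm frame (0.1285, 0.0832)
  A cos θ + B sin θ = C:  -0.0385·cos θ + -0.3431·sin θ = 0.0812
  √(A²+B²)=0.3453;  θ2 = -1.6826+1.3335 ≈ -0.3491
rotate P by −φ3: (0.0078, -0.1529, -0.3431)
  A cos θ + B sin θ = C:  0.0822·cos θ + -0.3431·sin θ = -0.0094
  γ=atan2(-0.3431,0.0822)=-1.3356;  ψ=arccos(-0.0266)=1.5974;  θ3=γ+ψ≈0.2618

θ₁ = 0.8729, θ₂ = -0.3491, θ₃ = 0.2618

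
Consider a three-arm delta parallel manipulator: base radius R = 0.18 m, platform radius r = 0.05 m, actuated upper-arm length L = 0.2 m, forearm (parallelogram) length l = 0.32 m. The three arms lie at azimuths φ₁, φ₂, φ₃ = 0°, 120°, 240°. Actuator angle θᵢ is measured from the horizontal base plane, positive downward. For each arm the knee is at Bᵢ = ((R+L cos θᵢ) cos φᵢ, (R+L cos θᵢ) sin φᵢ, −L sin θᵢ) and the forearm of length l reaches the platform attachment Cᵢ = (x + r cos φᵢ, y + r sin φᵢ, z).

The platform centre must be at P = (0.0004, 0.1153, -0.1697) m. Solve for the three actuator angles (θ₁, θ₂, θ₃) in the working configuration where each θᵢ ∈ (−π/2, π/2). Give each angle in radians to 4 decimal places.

arm 1 (φ=0.0°): x'=0.0004, y'=0.1153
  A cos θ + B sin θ = C:  0.1296·cos θ + -0.1697·sin θ = 0.0088
  √(A²+B²)=0.2135;  θ1 = -0.9186+1.5297 ≈ 0.6111
rotate P by −φ2: (0.0997, -0.0580, -0.1697)
  e−x'=0.0303;  (l²−L²−(e−x')²−y'²−z²)/2L = 0.0733
  √(A²+B²)=0.1724;  θ2 = -1.3938+1.1317 ≈ -0.2622
arm 3 (φ=240.0°): x'=-0.1001, y'=-0.0573
  A cos θ + B sin θ = C:  0.2301·cos θ + -0.1697·sin θ = -0.0565
  √(A²+B²)=0.2859;  θ3 = -0.6356+1.7698 ≈ 1.1342

θ₁ = 0.6111, θ₂ = -0.2622, θ₃ = 1.1342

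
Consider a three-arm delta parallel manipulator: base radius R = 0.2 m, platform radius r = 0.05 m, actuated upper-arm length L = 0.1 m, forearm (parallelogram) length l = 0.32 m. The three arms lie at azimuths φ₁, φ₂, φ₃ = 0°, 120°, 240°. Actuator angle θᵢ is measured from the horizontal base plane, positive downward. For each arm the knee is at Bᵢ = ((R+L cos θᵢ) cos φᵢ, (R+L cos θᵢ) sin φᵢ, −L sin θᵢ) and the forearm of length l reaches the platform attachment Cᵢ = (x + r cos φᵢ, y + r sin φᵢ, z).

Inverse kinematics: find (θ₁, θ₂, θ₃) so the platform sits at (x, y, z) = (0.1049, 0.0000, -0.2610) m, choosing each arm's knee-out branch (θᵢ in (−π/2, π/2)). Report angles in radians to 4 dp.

rotate P by −φ1: (0.1049, 0.0000, -0.2610)
  A=0.0451, B=-0.2610, C=(l²−L²−A²−y'²−z²)/(2L)=0.1112
  θ1 = atan2(B,A) + arccos(C/0.2649) = -0.2623
arm 2 (φ=120.0°): x'=-0.0524, y'=-0.0908
  e−x'=0.2024;  (l²−L²−(e−x')²−y'²−z²)/2L = -0.1248
  √(A²+B²)=0.3303;  θ2 = -0.9111+1.9582 ≈ 1.0472
arm 3 (φ=240.0°): x'=-0.0525, y'=0.0908
  A cos θ + B sin θ = C:  0.2025·cos θ + -0.2610·sin θ = -0.1248
  √(A²+B²)=0.3303;  θ3 = -0.9111+1.9582 ≈ 1.0472

θ₁ = -0.2623, θ₂ = 1.0472, θ₃ = 1.0472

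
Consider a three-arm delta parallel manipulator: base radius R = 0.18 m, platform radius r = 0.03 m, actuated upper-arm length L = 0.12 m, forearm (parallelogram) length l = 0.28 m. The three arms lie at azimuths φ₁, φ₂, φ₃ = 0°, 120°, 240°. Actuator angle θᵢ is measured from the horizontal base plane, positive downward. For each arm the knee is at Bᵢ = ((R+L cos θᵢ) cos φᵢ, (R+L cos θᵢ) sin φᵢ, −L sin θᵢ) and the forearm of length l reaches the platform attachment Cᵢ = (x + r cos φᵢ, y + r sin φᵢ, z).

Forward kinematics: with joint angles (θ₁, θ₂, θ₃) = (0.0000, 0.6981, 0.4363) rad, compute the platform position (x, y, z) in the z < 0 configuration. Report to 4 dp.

φ1=0.0°: virtual centre (0.2700, 0.0000, 0.0000), radius l
φ2=120.0°: virtual centre (-0.1210, 0.2095, -0.0771), radius l
arm 3 at φ=240.0°: ρ3 = 0.2588;  S3 = (-0.1294, -0.2241, -0.0507)
|S₂|²−|S₁|² = -0.0084;  |S₃|²−|S₁|² = -0.0034
[-0.7819 0.4190 -0.1543]·P = -0.0084;  [-0.7988 -0.4482 -0.1014]·P = -0.0034
Cramer: x(z) = 0.0076-0.1629z;  y(z) = -0.0060+0.0641z
sphere 1 gives Az²+Bz+C=0 with A=1.0307, B=0.0848, C=-0.0095;  B²−4AC=0.0463;  roots -0.1455, 0.0633;  negative root z = -0.1455
x = 0.0313, y = -0.0153

(0.0313, -0.0153, -0.1455)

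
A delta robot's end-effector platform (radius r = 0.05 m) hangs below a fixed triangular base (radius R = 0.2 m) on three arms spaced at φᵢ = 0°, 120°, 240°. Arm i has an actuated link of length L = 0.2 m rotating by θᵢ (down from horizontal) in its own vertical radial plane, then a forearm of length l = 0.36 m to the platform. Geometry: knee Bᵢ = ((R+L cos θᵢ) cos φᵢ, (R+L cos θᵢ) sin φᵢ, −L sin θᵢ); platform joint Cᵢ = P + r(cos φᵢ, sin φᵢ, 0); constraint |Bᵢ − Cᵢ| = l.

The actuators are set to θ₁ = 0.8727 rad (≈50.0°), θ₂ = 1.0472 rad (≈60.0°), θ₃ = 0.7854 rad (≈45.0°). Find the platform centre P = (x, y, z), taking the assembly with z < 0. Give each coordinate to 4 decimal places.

(0.0084, -0.0399, -0.3878)

φ1=0.0°: virtual centre (0.2786, 0.0000, -0.1532), radius l
centre 2 = (0.2500·cos120.0°, 0.2500·sin120.0°, -0.1732) = (-0.1250, 0.2165, -0.1732)
centre 3 = (0.2914·cos240.0°, 0.2914·sin240.0°, -0.1414) = (-0.1457, -0.2524, -0.1414)
subtract pairs → two planes through P
[-0.8071 0.4330 -0.0400]·P = -0.0086;  [-0.8485 -0.5048 0.0236]·P = 0.0039
det = 0.7748;  x = 0.0034+-0.0129z,  y = -0.0134+0.0684z
quadratic in z: (1.0048)z²+(0.3117)z+(-0.0302)=0, √Δ=0.4677 → z ∈ {-0.3878, 0.0776}; z = -0.3878 (taking z<0)
x = 0.0084, y = -0.0399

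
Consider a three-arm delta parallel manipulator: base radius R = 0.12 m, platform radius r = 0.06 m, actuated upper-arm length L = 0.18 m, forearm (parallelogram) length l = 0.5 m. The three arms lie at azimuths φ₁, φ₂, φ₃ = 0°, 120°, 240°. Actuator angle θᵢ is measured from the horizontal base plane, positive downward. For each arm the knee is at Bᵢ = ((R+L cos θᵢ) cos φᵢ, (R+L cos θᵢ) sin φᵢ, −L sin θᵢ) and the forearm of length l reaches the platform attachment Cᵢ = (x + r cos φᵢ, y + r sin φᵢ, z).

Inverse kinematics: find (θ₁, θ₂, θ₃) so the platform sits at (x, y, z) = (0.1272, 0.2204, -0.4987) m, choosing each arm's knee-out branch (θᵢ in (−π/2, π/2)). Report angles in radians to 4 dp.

φ1=0.0° → target in arm frame (0.1272, 0.2204)
  e−x'=-0.0672;  (l²−L²−(e−x')²−y'²−z²)/2L = -0.2339
  θ1 = atan2(B,A) + arccos(C/0.5032) = 0.3494
arm 2 (φ=120.0°): x'=0.1273, y'=-0.2204
  A cos θ + B sin θ = C:  -0.0673·cos θ + -0.4987·sin θ = -0.2338
  γ=atan2(-0.4987,-0.0673)=-1.7049;  ψ=arccos(-0.4647)=2.0541;  θ2=γ+ψ≈0.3492
φ3=240.0° → target in arm frame (-0.2545, 0.0000)
  A=0.3145, B=-0.4987, C=(l²−L²−A²−y'²−z²)/(2L)=-0.3611
  γ=atan2(-0.4987,0.3145)=-1.0082;  ψ=arccos(-0.6125)=2.2300;  θ3=γ+ψ≈1.2218

θ₁ = 0.3494, θ₂ = 0.3492, θ₃ = 1.2218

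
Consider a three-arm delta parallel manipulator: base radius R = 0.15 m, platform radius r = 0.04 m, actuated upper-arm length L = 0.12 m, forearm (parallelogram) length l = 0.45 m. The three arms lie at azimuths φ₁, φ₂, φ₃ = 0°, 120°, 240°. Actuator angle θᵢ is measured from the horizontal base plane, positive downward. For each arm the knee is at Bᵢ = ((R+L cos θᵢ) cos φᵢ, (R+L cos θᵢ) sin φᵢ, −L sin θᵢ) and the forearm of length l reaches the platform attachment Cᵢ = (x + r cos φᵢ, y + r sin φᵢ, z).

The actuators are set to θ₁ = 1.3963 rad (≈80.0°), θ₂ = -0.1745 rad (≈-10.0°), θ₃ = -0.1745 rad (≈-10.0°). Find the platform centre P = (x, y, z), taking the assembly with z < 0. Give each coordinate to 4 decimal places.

centre 1 = (0.1308·cos0.0°, 0.1308·sin0.0°, -0.1182) = (0.1308, 0.0000, -0.1182)
φ2=120.0°: virtual centre (-0.1141, 0.1976, 0.0208), radius l
φ3=240.0°: virtual centre (-0.1141, -0.1976, 0.0208), radius l
subtract pairs → two planes through P
plane₁₂: -0.4898x+0.3952y+0.2780z = 0.0214
det = 0.3872;  x = -0.0437+0.5676z,  y = 0.0000+0.0000z
into |P−centre ₁|² = l²: 1.3221z² + 0.0382z + -0.1581 = 0;  Δ = 0.8374;  z = -0.3605 or 0.3316 → z<0 root = -0.3605
x = -0.2483, y = 0.0000

(-0.2483, 0.0000, -0.3605)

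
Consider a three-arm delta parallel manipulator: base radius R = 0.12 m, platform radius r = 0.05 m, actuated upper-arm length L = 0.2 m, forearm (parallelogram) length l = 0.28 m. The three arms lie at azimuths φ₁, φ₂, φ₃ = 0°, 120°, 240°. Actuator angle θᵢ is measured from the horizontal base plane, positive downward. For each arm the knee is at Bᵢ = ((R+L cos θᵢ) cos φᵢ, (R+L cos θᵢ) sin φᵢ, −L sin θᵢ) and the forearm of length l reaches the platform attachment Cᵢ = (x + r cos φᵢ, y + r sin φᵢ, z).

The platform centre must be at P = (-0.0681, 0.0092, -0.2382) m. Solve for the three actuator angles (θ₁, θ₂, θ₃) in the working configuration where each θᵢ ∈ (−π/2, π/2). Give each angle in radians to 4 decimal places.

arm 1 (φ=0.0°): x'=-0.0681, y'=0.0092
  A=0.1381, B=-0.2382, C=(l²−L²−A²−y'²−z²)/(2L)=-0.0937
  γ=atan2(-0.2382,0.1381)=-1.0454;  ψ=arccos(-0.3405)=1.9182;  θ1=γ+ψ≈0.8728
φ2=120.0° → target in arm frame (0.0420, 0.0544)
  e−x'=0.0280;  (l²−L²−(e−x')²−y'²−z²)/2L = -0.0552
  γ=atan2(-0.2382,0.0280)=-1.4539;  ψ=arccos(-0.2301)=1.8030;  θ2=γ+ψ≈0.3492
φ3=240.0° → target in arm frame (0.0261, -0.0636)
  e−x'=0.0439;  (l²−L²−(e−x')²−y'²−z²)/2L = -0.0608
  θ3 = atan2(B,A) + arccos(C/0.2422) = 0.4359

θ₁ = 0.8728, θ₂ = 0.3492, θ₃ = 0.4359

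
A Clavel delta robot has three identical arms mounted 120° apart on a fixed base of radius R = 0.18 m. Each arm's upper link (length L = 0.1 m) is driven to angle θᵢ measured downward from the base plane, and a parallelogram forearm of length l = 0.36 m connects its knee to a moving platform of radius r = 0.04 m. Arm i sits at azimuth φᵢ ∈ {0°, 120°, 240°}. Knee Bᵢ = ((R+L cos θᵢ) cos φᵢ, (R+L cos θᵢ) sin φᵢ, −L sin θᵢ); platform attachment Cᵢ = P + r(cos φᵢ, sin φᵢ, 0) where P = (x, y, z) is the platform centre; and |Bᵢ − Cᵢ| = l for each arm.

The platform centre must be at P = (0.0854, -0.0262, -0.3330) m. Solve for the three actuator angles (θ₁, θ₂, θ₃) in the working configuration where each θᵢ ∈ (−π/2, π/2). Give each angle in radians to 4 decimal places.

θ₁ = 0.0877, θ₂ = 1.0478, θ₃ = 0.7855

rotate P by −φ1: (0.0854, -0.0262, -0.3330)
  A cos θ + B sin θ = C:  0.0546·cos θ + -0.3330·sin θ = 0.0252
  γ=atan2(-0.3330,0.0546)=-1.4083;  ψ=arccos(0.0747)=1.4960;  θ1=γ+ψ≈0.0877
rotate P by −φ2: (-0.0654, -0.0609, -0.3330)
  A cos θ + B sin θ = C:  0.2054·cos θ + -0.3330·sin θ = -0.1859
  θ2 = atan2(B,A) + arccos(C/0.3912) = 1.0478
rotate P by −φ3: (-0.0200, 0.0871, -0.3330)
  e−x'=0.1600;  (l²−L²−(e−x')²−y'²−z²)/2L = -0.1224
  √(A²+B²)=0.3694;  θ3 = -1.1229+1.9084 ≈ 0.7855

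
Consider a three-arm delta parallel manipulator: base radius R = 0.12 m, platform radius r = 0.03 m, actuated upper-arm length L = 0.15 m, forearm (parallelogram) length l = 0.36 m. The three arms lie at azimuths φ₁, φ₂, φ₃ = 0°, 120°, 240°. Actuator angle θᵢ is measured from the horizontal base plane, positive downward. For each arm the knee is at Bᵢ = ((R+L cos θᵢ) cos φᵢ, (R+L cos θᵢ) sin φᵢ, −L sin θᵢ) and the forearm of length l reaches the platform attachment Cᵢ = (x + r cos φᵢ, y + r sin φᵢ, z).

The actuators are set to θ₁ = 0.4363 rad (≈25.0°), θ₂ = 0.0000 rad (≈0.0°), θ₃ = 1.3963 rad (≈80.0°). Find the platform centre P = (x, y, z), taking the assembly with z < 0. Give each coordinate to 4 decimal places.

(0.0578, 0.1977, -0.3129)

φ1=0.0°: virtual centre (0.2259, 0.0000, -0.0634), radius l
φ2=120.0°: virtual centre (-0.1200, 0.2078, 0.0000), radius l
O3 = (0.1160·cos240.0°, 0.1160·sin240.0°, -0.1477) = (-0.0580, -0.1005, -0.1477)
|O₂|²−|O₁|² = 0.0025;  |O₃|²−|O₁|² = -0.0198
[-0.6919 0.4157 0.1268]·P = 0.0025;  [-0.5679 -0.2010 -0.1687]·P = -0.0198
Cramer: x(z) = 0.0206-0.1190z;  y(z) = 0.0403-0.5030z
sphere 1 gives Az²+Bz+C=0 with A=1.2672, B=0.1351, C=-0.0818;  B²−4AC=0.4327;  roots -0.3129, 0.2063;  negative root z = -0.3129
x = 0.0578, y = 0.1977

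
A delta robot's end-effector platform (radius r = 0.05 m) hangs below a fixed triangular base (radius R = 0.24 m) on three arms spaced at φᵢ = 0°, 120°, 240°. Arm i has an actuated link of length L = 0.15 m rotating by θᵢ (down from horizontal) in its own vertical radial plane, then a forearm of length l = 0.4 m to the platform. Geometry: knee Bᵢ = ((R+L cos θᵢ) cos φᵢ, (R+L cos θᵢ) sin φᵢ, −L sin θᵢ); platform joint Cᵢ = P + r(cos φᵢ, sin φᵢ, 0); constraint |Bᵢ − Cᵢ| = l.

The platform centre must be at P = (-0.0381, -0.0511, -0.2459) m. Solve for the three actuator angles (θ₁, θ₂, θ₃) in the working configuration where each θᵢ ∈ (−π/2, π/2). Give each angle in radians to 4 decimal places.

θ₁ = 0.5234, θ₂ = 0.4368, θ₃ = -0.3487

rotate P by −φ1: (-0.0381, -0.0511, -0.2459)
  A=0.2281, B=-0.2459, C=(l²−L²−A²−y'²−z²)/(2L)=0.0746
  γ=atan2(-0.2459,0.2281)=-0.8229;  ψ=arccos(0.2225)=1.3464;  θ1=γ+ψ≈0.5234
rotate P by −φ2: (-0.0252, 0.0585, -0.2459)
  A cos θ + B sin θ = C:  0.2152·cos θ + -0.2459·sin θ = 0.0910
  θ2 = atan2(B,A) + arccos(C/0.3268) = 0.4368
arm 3 (φ=240.0°): x'=0.0633, y'=-0.0074
  A=0.1267, B=-0.2459, C=(l²−L²−A²−y'²−z²)/(2L)=0.2031
  θ3 = atan2(B,A) + arccos(C/0.2766) = -0.3487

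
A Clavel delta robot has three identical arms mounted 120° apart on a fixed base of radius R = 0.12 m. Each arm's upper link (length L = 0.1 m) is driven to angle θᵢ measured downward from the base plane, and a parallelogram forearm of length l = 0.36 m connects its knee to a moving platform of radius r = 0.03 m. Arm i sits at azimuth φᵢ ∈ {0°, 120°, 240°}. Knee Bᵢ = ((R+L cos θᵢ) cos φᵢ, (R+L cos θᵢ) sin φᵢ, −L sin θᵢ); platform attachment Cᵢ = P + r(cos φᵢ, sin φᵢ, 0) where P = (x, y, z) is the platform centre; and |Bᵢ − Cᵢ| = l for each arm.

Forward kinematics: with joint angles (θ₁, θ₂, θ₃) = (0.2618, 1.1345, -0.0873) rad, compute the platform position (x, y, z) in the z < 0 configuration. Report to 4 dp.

(0.0398, -0.1381, -0.3242)

S1 = (0.1866·cos0.0°, 0.1866·sin0.0°, -0.0259) = (0.1866, 0.0000, -0.0259)
arm 2 at φ=120.0°: e+L cos θ2 = 0.1323;  S2 = (-0.0661, 0.1145, -0.0906)
S3 = (0.1896·cos240.0°, 0.1896·sin240.0°, 0.0087) = (-0.0948, -0.1642, 0.0087)
eliminate P² terms by subtracting sphere 1 from 2 and 3
plane₁₂: -0.5054x+0.2291y+-0.1295z = -0.0098
det = 0.2949;  x = 0.0105+-0.0905z,  y = -0.0196+0.3657z
quadratic in z: (1.1419)z²+(0.0693)z+(-0.0975)=0, √Δ=0.6710 → z ∈ {-0.3242, 0.2635}; z = -0.3242 (taking z<0)
x = 0.0398, y = -0.1381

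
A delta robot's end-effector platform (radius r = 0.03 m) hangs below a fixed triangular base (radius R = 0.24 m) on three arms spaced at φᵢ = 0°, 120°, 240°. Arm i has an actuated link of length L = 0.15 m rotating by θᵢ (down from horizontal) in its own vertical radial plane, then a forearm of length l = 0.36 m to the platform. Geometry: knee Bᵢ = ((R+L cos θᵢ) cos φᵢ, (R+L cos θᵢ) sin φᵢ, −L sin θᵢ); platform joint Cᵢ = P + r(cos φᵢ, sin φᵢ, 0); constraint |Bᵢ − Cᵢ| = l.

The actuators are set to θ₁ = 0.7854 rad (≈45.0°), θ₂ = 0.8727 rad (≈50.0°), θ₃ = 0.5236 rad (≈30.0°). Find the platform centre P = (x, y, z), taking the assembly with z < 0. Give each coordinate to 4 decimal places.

arm 1 at φ=0.0°: e+L cos θ1 = 0.3161;  S1 = (0.3161, 0.0000, -0.1061)
φ2=120.0°: virtual centre (-0.1532, 0.2654, -0.1149), radius l
S3 = (0.3399·cos240.0°, 0.3399·sin240.0°, -0.0750) = (-0.1700, -0.2944, -0.0750)
|S₂|²−|S₁|² = -0.0041;  |S₃|²−|S₁|² = 0.0100
linear system: -0.9385x+0.5307y = -0.0041−-0.0177z; -0.9720x+-0.5887y = 0.0100−0.0621z
Cramer: x(z) = -0.0027+0.0211z;  y(z) = -0.0125+0.0707z
quadratic in z: (1.0054)z²+(0.1969)z+(-0.0166)=0, √Δ=0.3246 → z ∈ {-0.2593, 0.0635}; z = -0.2593 (taking z<0)
x = -0.0082, y = -0.0308

(-0.0082, -0.0308, -0.2593)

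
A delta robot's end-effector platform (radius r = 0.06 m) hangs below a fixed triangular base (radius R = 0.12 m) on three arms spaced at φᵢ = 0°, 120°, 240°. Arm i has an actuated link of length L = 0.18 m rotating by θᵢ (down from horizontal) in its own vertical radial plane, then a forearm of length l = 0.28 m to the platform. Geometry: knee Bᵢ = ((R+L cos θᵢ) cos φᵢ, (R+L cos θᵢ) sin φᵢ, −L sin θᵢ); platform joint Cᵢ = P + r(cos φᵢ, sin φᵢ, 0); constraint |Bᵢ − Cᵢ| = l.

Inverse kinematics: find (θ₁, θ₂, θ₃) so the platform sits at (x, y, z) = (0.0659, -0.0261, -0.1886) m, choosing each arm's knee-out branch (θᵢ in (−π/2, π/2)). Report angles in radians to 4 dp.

θ₁ = -0.1748, θ₂ = 0.6108, θ₃ = 0.3492

φ1=0.0° → target in arm frame (0.0659, -0.0261)
  A cos θ + B sin θ = C:  -0.0059·cos θ + -0.1886·sin θ = 0.0270
  √(A²+B²)=0.1887;  θ1 = -1.6021+1.4273 ≈ -0.1748
arm 2 (φ=120.0°): x'=-0.0556, y'=-0.0440
  A cos θ + B sin θ = C:  0.1156·cos θ + -0.1886·sin θ = -0.0135
  √(A²+B²)=0.2212;  θ2 = -1.0211+1.6319 ≈ 0.6108
arm 3 (φ=240.0°): x'=-0.0103, y'=0.0701
  A=0.0703, B=-0.1886, C=(l²−L²−A²−y'²−z²)/(2L)=0.0016
  θ3 = atan2(B,A) + arccos(C/0.2013) = 0.3492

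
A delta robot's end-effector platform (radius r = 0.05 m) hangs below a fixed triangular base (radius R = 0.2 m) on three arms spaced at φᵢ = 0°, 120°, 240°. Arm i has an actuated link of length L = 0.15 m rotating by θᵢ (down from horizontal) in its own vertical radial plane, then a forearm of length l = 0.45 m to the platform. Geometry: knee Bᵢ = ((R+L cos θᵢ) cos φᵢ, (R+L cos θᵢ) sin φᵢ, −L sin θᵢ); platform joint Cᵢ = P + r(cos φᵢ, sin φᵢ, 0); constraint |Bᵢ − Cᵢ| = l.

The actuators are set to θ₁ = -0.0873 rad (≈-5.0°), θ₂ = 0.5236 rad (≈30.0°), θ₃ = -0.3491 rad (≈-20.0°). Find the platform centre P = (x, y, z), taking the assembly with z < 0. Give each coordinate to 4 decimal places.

(0.0244, -0.0884, -0.3320)

φ1=0.0°: virtual centre (0.2994, 0.0000, 0.0131), radius l
centre 2 = (0.2799·cos120.0°, 0.2799·sin120.0°, -0.0750) = (-0.1400, 0.2424, -0.0750)
centre 3 = (0.2910·cos240.0°, 0.2910·sin240.0°, 0.0513) = (-0.1455, -0.2520, 0.0513)
subtract pairs → two planes through P
[-0.8788 0.4848 -0.1762]·P = -0.0059;  [-0.8898 -0.5039 0.0765]·P = -0.0025
Cramer: x(z) = 0.0048-0.0591z;  y(z) = -0.0034+0.2562z
sphere 1 gives Az²+Bz+C=0 with A=1.0691, B=0.0070, C=-0.1155;  B²−4AC=0.4940;  roots -0.3320, 0.3255;  negative root z = -0.3320
x = 0.0244, y = -0.0884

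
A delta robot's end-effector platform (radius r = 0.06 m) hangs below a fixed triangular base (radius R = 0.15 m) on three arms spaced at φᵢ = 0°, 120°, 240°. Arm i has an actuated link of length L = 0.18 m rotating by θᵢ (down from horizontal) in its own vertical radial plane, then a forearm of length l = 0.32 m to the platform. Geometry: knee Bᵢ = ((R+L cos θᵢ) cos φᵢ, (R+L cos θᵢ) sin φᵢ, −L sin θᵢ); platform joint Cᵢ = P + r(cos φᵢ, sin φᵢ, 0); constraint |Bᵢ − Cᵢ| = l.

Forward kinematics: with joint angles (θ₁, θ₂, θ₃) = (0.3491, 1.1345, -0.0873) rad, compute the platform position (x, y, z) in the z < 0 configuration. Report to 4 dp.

arm 1 at φ=0.0°: e+L cos θ1 = 0.2591;  centre 1 = (0.2591, 0.0000, -0.0616)
arm 2 at φ=120.0°: e+L cos θ2 = 0.1661;  centre 2 = (-0.0830, 0.1438, -0.1631)
φ3=240.0°: virtual centre (-0.1347, -0.2332, 0.0157), radius l
|centre ₂|²−|centre ₁|² = -0.0168;  |centre ₃|²−|centre ₁|² = 0.0018
[-0.6844 0.2876 -0.2031]·P = -0.0168;  [-0.7876 -0.4665 0.1545]·P = 0.0018
det = 0.5458;  x = 0.0134+-0.0922z,  y = -0.0265+0.4869z
quadratic in z: (1.2456)z²+(0.1427)z+(-0.0375)=0, √Δ=0.4552 → z ∈ {-0.2400, 0.1254}; z = -0.2400 (taking z<0)
x = 0.0355, y = -0.1433

(0.0355, -0.1433, -0.2400)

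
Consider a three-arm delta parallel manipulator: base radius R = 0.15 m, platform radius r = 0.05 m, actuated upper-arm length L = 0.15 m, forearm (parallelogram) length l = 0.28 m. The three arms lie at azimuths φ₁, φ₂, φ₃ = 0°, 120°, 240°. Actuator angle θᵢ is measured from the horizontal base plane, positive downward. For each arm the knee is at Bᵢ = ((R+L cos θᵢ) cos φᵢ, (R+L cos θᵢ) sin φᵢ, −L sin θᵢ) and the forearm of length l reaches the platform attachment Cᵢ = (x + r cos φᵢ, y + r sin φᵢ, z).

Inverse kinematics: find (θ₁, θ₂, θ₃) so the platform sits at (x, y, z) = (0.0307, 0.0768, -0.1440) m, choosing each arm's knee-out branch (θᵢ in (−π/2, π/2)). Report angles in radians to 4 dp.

rotate P by −φ1: (0.0307, 0.0768, -0.1440)
  e−x'=0.0693;  (l²−L²−(e−x')²−y'²−z²)/2L = 0.0815
  θ1 = atan2(B,A) + arccos(C/0.1598) = -0.0870
φ2=120.0° → target in arm frame (0.0512, -0.0650)
  e−x'=0.0488;  (l²−L²−(e−x')²−y'²−z²)/2L = 0.0952
  γ=atan2(-0.1440,0.0488)=-1.2438;  ψ=arccos(0.6260)=0.8944;  θ2=γ+ψ≈-0.3494
arm 3 (φ=240.0°): x'=-0.0819, y'=-0.0118
  A=0.1819, B=-0.1440, C=(l²−L²−A²−y'²−z²)/(2L)=0.0065
  γ=atan2(-0.1440,0.1819)=-0.6697;  ψ=arccos(0.0280)=1.5428;  θ3=γ+ψ≈0.8730

θ₁ = -0.0870, θ₂ = -0.3494, θ₃ = 0.8730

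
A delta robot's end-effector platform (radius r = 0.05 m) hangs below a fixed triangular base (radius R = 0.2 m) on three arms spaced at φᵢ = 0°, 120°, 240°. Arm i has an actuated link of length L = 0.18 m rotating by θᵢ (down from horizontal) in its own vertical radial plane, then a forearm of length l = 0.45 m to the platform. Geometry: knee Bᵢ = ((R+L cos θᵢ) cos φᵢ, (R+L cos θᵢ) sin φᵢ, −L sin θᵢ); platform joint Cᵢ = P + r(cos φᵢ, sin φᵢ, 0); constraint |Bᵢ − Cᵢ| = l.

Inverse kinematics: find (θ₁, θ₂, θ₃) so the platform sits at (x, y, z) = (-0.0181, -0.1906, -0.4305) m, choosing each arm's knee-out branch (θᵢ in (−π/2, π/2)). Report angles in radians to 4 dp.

θ₁ = 0.8726, θ₂ = 1.3090, θ₃ = 0.0872

φ1=0.0° → target in arm frame (-0.0181, -0.1906)
  e−x'=0.1681;  (l²−L²−(e−x')²−y'²−z²)/2L = -0.2217
  √(A²+B²)=0.4622;  θ1 = -1.1985+2.0711 ≈ 0.8726
rotate P by −φ2: (-0.1560, 0.1110, -0.4305)
  e−x'=0.3060;  (l²−L²−(e−x')²−y'²−z²)/2L = -0.3366
  γ=atan2(-0.4305,0.3060)=-0.9528;  ψ=arccos(-0.6374)=2.2619;  θ2=γ+ψ≈1.3090
φ3=240.0° → target in arm frame (0.1741, 0.0796)
  e−x'=-0.0241;  (l²−L²−(e−x')²−y'²−z²)/2L = -0.0615
  √(A²+B²)=0.4312;  θ3 = -1.6268+1.7140 ≈ 0.0872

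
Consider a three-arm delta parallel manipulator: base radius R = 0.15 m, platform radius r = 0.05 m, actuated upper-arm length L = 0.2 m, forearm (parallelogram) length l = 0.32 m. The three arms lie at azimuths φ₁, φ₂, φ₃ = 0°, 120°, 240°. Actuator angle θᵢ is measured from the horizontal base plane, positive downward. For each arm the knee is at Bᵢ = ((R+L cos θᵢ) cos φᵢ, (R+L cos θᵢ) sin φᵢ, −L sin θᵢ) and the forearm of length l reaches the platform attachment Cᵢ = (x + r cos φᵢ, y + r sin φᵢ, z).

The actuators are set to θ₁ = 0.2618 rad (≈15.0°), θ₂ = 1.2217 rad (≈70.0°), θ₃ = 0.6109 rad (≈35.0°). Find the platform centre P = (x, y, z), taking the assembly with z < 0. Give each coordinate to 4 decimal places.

O1 = (0.2932·cos0.0°, 0.2932·sin0.0°, -0.0518) = (0.2932, 0.0000, -0.0518)
arm 2 at φ=120.0°: e+L cos θ2 = 0.1684;  O2 = (-0.0842, 0.1458, -0.1879)
arm 3 at φ=240.0°: e+L cos θ3 = 0.2638;  O3 = (-0.1319, -0.2285, -0.1147)
subtract pairs → two planes through P
linear system: -0.7548x+0.2917y = -0.0250−-0.2723z; -0.8502x+-0.4570y = -0.0059−-0.1259z
Cramer: x(z) = 0.0221-0.2718z;  y(z) = -0.0283+0.2302z
into |P−O₁|² = l²: 1.1269z² + 0.2379z + -0.0254 = 0;  Δ = 0.1713;  z = -0.2892 or 0.0781 → z<0 root = -0.2892
x = 0.1007, y = -0.0949

(0.1007, -0.0949, -0.2892)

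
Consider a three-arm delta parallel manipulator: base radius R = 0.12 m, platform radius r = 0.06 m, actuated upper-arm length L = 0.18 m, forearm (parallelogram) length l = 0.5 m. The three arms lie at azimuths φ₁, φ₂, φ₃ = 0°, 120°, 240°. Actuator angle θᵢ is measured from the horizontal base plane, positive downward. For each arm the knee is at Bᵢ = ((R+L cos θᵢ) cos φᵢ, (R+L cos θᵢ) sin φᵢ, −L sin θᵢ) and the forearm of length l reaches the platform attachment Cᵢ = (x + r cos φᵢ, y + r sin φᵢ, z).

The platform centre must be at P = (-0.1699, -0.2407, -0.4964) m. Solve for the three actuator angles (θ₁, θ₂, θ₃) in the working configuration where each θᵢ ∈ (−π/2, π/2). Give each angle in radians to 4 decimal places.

rotate P by −φ1: (-0.1699, -0.2407, -0.4964)
  e−x'=0.2299;  (l²−L²−(e−x')²−y'²−z²)/2L = -0.3878
  θ1 = atan2(B,A) + arccos(C/0.5471) = 1.2216
rotate P by −φ2: (-0.1235, 0.2675, -0.4964)
  A cos θ + B sin θ = C:  0.1835·cos θ + -0.4964·sin θ = -0.3723
  γ=atan2(-0.4964,0.1835)=-1.2167;  ψ=arccos(-0.7035)=2.3511;  θ2=γ+ψ≈1.1344
rotate P by −φ3: (0.2934, -0.0268, -0.4964)
  e−x'=-0.2334;  (l²−L²−(e−x')²−y'²−z²)/2L = -0.2334
  θ3 = atan2(B,A) + arccos(C/0.5485) = -0.0001

θ₁ = 1.2216, θ₂ = 1.1344, θ₃ = -0.0001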